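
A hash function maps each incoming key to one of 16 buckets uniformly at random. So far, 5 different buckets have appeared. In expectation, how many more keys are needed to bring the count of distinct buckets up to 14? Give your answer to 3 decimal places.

From k distinct to k+1 distinct takes on average 16/(16-k) keys.
Sum over k = 5,...,13: E = 16/11 + 16/10 + 16/9 + ... + 16/4 + 16/3 = 24.3180.

24.318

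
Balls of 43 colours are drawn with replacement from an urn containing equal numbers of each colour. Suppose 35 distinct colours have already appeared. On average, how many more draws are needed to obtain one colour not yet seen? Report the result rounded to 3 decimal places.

The number of draws until the next new colour is geometric with success probability 8/43, so its mean is 43/8.
E = 43/8 = 5.3750.

5.375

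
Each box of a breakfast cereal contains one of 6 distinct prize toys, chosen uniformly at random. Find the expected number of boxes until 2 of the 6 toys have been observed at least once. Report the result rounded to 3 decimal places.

2.200

With k distinct toys already seen, the next new one arrives after an expected 6/(6-k) boxes.
Sum over k = 0,...,1: E = 6/6 + 6/5 = 2.2000.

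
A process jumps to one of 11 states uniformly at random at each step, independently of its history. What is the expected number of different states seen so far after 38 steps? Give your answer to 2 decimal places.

10.71

For each state, P(seen in 38 steps) = 1 - (10/11)^38 = 0.973.
By linearity of expectation, E[distinct seen] = 11·(1 - (10/11)^38) = 10.706.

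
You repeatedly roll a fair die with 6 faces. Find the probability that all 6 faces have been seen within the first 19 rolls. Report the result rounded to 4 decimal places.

Let A_i be the event that face i is missing after 19 rolls. By inclusion–exclusion on the A_i,
P(all seen) = Σ_{j=0}^{6} (-1)^j C(6,j)((6-j)/6)^19
= 1.00000 - 0.18781 + 0.00677 - 0.00004 + 0.00000 - 0.00000 + 0.00000
= 0.81892.

0.8189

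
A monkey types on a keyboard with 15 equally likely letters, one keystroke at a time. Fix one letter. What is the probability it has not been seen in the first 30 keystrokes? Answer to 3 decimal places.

Each keystroke misses the fixed letter with probability (15-1)/15 = 14/15, independently.
P(still missing after 30) = (14/15)^30 = 0.1262.

0.126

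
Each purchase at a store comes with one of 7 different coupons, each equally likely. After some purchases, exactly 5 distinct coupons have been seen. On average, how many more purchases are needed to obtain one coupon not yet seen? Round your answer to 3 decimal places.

3.500

The number of purchases until the next new coupon is geometric with success probability 2/7, so its mean is 7/2.
E = 7/2 = 3.5000.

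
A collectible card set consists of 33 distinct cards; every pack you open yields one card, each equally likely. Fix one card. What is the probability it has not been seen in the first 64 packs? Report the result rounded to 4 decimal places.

On each pack the fixed card fails to appear with probability 32/33.
P(still missing after 64) = (32/33)^64 = 0.13954.

0.1395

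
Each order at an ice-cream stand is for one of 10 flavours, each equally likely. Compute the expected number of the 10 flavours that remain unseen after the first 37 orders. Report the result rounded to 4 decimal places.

For each flavour, P(unseen after 37) = (9/10)^37 = 0.02028.
By linearity of expectation, E[unseen] = 10·(9/10)^37 = 0.20276.

0.2028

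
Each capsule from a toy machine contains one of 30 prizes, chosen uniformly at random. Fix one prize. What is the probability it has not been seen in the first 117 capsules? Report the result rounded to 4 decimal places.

0.0189

Each capsule misses the fixed prize with probability (30-1)/30 = 29/30, independently.
P(still missing after 117) = (29/30)^117 = 0.01894.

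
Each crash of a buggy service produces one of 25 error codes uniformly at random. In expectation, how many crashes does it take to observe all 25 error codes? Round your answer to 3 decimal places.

95.399

The wait to go from k to k+1 distinct error codes is geometric with mean 25/(25-k).
E[T] = 25/25 + 25/24 + 25/23 + ... + 25/2 + 25/1 = 25·H_{25}.
H_{25} = 3.8160, so E[T] = 95.3990.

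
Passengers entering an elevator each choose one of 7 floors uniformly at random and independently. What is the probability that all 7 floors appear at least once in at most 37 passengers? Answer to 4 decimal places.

0.9767

Let A_i be the event that floor i is missing after 37 passengers. By inclusion–exclusion on the A_i,
P(all seen) = Σ_{j=0}^{7} (-1)^j C(7,j)((7-j)/7)^37
= 1.00000 - 0.02334 + 0.00008 - 0.00000 + 0.00000 - 0.00000 + 0.00000 - 0.00000
= 0.97674.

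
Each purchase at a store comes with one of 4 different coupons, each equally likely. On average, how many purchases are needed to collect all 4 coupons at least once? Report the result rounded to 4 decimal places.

8.3333

Split into phases: going from k distinct to k+1 distinct takes on average 4/(4-k) purchases.
E[T] = 4/4 + 4/3 + 4/2 + 4/1 = 4·H_{4}.
H_{4} = 2.08333, so E[T] = 8.33333.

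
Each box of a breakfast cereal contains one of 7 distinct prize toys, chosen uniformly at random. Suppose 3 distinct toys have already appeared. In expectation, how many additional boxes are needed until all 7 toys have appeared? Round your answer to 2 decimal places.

From k distinct to k+1 distinct takes on average 7/(7-k) boxes.
Sum over k = 3,...,6: E = 7/4 + 7/3 + 7/2 + 7/1 = 14.583.

14.58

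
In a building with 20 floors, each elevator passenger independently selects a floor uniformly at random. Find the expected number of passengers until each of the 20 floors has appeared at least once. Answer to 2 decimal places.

71.95

After k distinct floors have appeared, the next passenger gives a new one with probability (20-k)/20, so the expected wait for the (k+1)-th is 20/(20-k).
E[T] = 20/20 + 20/19 + 20/18 + ... + 20/2 + 20/1 = 20·H_{20}.
H_{20} = 3.598, so E[T] = 71.955.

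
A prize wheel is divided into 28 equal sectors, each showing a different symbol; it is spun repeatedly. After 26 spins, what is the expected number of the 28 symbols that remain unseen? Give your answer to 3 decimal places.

10.877

For each symbol, P(unseen after 26) = (27/28)^26 = 0.3885.
By linearity of expectation, E[unseen] = 28·(27/28)^26 = 10.8769.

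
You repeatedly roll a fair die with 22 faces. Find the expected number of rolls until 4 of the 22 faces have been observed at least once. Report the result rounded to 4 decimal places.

Going from k to k+1 distinct takes a geometric number of rolls with mean 22/(22-k).
Sum over k = 0,...,3: E = 22/22 + 22/21 + 22/20 + 22/19 = 4.30551.

4.3055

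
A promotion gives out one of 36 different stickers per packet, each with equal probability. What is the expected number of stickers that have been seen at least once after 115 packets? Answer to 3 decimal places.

34.590

For each sticker, P(seen in 115 packets) = 1 - (35/36)^115 = 0.9608.
By linearity of expectation, E[distinct seen] = 36·(1 - (35/36)^115) = 34.5896.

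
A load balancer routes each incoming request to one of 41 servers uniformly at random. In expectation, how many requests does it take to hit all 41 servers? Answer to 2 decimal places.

176.42

The wait to go from k to k+1 distinct servers is geometric with mean 41/(41-k).
E[T] = 41/41 + 41/40 + 41/39 + ... + 41/2 + 41/1 = 41·H_{41}.
H_{41} = 4.303, so E[T] = 176.420.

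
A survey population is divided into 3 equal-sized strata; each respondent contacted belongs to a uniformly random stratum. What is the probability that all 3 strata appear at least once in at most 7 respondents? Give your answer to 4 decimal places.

Let A_i be the event that stratum i is missing after 7 respondents. By inclusion–exclusion on the A_i,
P(all seen) = Σ_{j=0}^{3} (-1)^j C(3,j)((3-j)/3)^7
= 1.00000 - 0.17558 + 0.00137 - 0.00000
= 0.82579.

0.8258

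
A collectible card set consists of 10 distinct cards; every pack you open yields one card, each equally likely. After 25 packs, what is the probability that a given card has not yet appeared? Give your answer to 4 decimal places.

Each pack misses the fixed card with probability (10-1)/10 = 9/10, independently.
P(still missing after 25) = (9/10)^25 = 0.07179.

0.0718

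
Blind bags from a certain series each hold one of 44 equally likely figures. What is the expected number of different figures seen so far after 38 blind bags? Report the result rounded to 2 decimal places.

For each figure, P(seen in 38 blind bags) = 1 - (43/44)^38 = 0.583.
By linearity of expectation, E[distinct seen] = 44·(1 - (43/44)^38) = 25.632.

25.63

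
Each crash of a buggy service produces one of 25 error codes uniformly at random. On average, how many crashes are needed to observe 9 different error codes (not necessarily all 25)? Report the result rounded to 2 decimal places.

10.88

Going from k to k+1 distinct takes a geometric number of crashes with mean 25/(25-k).
Sum over k = 0,...,8: E = 25/25 + 25/24 + 25/23 + ... + 25/18 + 25/17 = 10.881.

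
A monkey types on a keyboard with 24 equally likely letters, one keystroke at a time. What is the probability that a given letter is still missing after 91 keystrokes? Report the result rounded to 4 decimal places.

0.0208

On each keystroke the fixed letter fails to appear with probability 23/24.
P(still missing after 91) = (23/24)^91 = 0.02080.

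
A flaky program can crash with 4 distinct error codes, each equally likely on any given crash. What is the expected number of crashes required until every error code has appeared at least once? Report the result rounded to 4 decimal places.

8.3333

After k distinct error codes have appeared, the next crash gives a new one with probability (4-k)/4, so the expected wait for the (k+1)-th is 4/(4-k).
E[T] = 4/4 + 4/3 + 4/2 + 4/1 = 4·H_{4}.
H_{4} = 2.08333, so E[T] = 8.33333.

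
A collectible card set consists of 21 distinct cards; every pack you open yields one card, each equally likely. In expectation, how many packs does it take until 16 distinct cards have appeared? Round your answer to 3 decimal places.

28.603

Going from k to k+1 distinct takes a geometric number of packs with mean 21/(21-k).
Sum over k = 0,...,15: E = 21/21 + 21/20 + 21/19 + ... + 21/7 + 21/6 = 28.6025.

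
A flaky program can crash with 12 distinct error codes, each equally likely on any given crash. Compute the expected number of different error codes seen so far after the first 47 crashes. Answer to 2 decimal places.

For each error code, P(seen in 47 crashes) = 1 - (11/12)^47 = 0.983.
By linearity of expectation, E[distinct seen] = 12·(1 - (11/12)^47) = 11.799.

11.80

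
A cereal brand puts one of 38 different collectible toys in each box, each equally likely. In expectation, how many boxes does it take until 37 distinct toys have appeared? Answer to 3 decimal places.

Going from k to k+1 distinct takes a geometric number of boxes with mean 38/(38-k).
Sum over k = 0,...,36: E = 38/38 + 38/37 + 38/36 + ... + 38/3 + 38/2 = 122.6603.

122.660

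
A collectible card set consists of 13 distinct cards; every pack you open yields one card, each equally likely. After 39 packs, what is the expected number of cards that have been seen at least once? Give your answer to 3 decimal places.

For each card, P(seen in 39 packs) = 1 - (12/13)^39 = 0.9559.
By linearity of expectation, E[distinct seen] = 13·(1 - (12/13)^39) = 12.4269.

12.427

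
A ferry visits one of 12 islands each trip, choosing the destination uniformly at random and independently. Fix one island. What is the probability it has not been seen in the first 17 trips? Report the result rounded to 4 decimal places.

Each trip misses the fixed island with probability (12-1)/12 = 11/12, independently.
P(still missing after 17) = (11/12)^17 = 0.22782.

0.2278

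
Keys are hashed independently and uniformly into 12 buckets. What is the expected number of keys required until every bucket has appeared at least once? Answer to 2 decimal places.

37.24

After k distinct buckets have appeared, the next key gives a new one with probability (12-k)/12, so the expected wait for the (k+1)-th is 12/(12-k).
E[T] = 12/12 + 12/11 + 12/10 + ... + 12/2 + 12/1 = 12·H_{12}.
H_{12} = 3.103, so E[T] = 37.239.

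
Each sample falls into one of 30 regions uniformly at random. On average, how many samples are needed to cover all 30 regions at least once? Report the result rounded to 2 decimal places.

The wait to go from k to k+1 distinct regions is geometric with mean 30/(30-k).
E[T] = 30/30 + 30/29 + 30/28 + ... + 30/2 + 30/1 = 30·H_{30}.
H_{30} = 3.995, so E[T] = 119.850.

119.85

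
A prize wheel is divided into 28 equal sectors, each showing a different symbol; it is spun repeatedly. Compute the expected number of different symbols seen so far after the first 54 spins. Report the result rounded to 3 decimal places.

24.071

For each symbol, P(seen in 54 spins) = 1 - (27/28)^54 = 0.8597.
By linearity of expectation, E[distinct seen] = 28·(1 - (27/28)^54) = 24.0711.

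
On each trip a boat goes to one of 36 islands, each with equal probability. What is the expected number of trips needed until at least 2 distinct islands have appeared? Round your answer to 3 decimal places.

With k distinct islands already seen, the next new one arrives after an expected 36/(36-k) trips.
Sum over k = 0,...,1: E = 36/36 + 36/35 = 2.0286.

2.029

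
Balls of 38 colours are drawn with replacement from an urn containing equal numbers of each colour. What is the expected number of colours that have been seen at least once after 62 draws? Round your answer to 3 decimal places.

30.727

For each colour, P(seen in 62 draws) = 1 - (37/38)^62 = 0.8086.
By linearity of expectation, E[distinct seen] = 38·(1 - (37/38)^62) = 30.7271.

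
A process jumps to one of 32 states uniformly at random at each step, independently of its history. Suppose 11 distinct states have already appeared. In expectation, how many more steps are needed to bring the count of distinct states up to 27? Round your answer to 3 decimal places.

From k distinct to k+1 distinct takes on average 32/(32-k) steps.
Sum over k = 11,...,26: E = 32/21 + 32/20 + 32/19 + ... + 32/7 + 32/6 = 43.5848.

43.585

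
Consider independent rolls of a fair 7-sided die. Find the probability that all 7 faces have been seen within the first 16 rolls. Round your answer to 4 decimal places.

0.4977

By inclusion–exclusion over which faces are missing,
P(all seen) = Σ_{j=0}^{7} (-1)^j C(7,j)((7-j)/7)^16
= 1.00000 - 0.59422 + 0.09642 - 0.00452 + 0.00005 - 0.00000 + 0.00000 - 0.00000
= 0.49772.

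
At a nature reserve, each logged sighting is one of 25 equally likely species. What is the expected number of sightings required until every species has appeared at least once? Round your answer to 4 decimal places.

The wait to go from k to k+1 distinct species is geometric with mean 25/(25-k).
E[T] = 25/25 + 25/24 + 25/23 + ... + 25/2 + 25/1 = 25·H_{25}.
H_{25} = 3.81596, so E[T] = 95.39895.

95.3990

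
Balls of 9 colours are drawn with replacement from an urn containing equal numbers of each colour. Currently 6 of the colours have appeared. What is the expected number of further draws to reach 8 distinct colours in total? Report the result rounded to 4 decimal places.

7.5000

From k distinct to k+1 distinct takes on average 9/(9-k) draws.
Sum over k = 6,...,7: E = 9/3 + 9/2 = 7.50000.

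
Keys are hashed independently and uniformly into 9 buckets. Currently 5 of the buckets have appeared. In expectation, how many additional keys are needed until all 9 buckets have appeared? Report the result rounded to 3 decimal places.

With k distinct buckets already seen, the next new one takes an expected 9/(9-k) keys.
Sum over k = 5,...,8: E = 9/4 + 9/3 + 9/2 + 9/1 = 18.7500.

18.750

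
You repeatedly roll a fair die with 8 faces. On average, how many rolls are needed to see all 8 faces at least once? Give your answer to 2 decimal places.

21.74

The wait to go from k to k+1 distinct faces is geometric with mean 8/(8-k).
E[T] = 8/8 + 8/7 + 8/6 + ... + 8/2 + 8/1 = 8·H_{8}.
H_{8} = 2.718, so E[T] = 21.743.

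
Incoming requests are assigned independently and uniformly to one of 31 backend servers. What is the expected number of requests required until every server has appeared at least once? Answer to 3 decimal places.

124.845

After k distinct servers have appeared, the next request gives a new one with probability (31-k)/31, so the expected wait for the (k+1)-th is 31/(31-k).
E[T] = 31/31 + 31/30 + 31/29 + ... + 31/2 + 31/1 = 31·H_{31}.
H_{31} = 4.0272, so E[T] = 124.8446.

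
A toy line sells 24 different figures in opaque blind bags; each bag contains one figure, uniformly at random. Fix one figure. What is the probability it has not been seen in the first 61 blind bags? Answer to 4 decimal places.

On each blind bag the fixed figure fails to appear with probability 23/24.
P(still missing after 61) = (23/24)^61 = 0.07456.

0.0746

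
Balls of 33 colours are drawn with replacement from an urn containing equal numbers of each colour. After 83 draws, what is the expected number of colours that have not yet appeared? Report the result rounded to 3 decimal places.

For each colour, P(unseen after 83) = (32/33)^83 = 0.0778.
By linearity of expectation, E[unseen] = 33·(32/33)^83 = 2.5663.

2.566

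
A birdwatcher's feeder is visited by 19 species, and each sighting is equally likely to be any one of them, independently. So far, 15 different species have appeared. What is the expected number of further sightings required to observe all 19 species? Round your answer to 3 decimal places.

39.583

From k distinct to k+1 distinct takes on average 19/(19-k) sightings.
Sum over k = 15,...,18: E = 19/4 + 19/3 + 19/2 + 19/1 = 39.5833.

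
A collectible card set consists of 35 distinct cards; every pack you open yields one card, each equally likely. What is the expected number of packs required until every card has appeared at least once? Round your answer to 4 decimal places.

After k distinct cards have appeared, the next pack gives a new one with probability (35-k)/35, so the expected wait for the (k+1)-th is 35/(35-k).
E[T] = 35/35 + 35/34 + 35/33 + ... + 35/2 + 35/1 = 35·H_{35}.
H_{35} = 4.14678, so E[T] = 145.13735.

145.1373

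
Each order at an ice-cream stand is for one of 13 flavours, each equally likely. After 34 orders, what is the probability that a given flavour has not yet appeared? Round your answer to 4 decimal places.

0.0658

On each order the fixed flavour fails to appear with probability 12/13.
P(still missing after 34) = (12/13)^34 = 0.06578.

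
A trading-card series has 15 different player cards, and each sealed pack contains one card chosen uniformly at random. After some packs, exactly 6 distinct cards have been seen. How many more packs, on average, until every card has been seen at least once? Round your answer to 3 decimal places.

From k distinct to k+1 distinct takes on average 15/(15-k) packs.
Sum over k = 6,...,14: E = 15/9 + 15/8 + 15/7 + ... + 15/2 + 15/1 = 42.4345.

42.435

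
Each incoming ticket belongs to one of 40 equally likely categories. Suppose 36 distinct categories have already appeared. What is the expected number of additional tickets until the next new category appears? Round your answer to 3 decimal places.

10.000

The number of tickets until the next new category is geometric with success probability 4/40, so its mean is 40/4.
E = 40/4 = 10.0000.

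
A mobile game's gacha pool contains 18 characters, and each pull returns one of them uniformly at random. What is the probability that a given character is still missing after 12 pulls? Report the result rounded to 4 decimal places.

0.5036

On each pull the fixed character fails to appear with probability 17/18.
P(still missing after 12) = (17/18)^12 = 0.50364.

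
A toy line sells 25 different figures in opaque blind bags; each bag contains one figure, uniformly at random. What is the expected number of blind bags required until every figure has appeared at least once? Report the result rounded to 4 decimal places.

After k distinct figures have appeared, the next blind bag gives a new one with probability (25-k)/25, so the expected wait for the (k+1)-th is 25/(25-k).
E[T] = 25/25 + 25/24 + 25/23 + ... + 25/2 + 25/1 = 25·H_{25}.
H_{25} = 3.81596, so E[T] = 95.39895.

95.3990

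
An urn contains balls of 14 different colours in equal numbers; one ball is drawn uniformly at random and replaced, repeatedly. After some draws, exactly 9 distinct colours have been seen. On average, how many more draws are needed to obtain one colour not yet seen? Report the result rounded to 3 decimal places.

2.800

Each draw yields a new colour with probability (14-9)/14 = 5/14, so the wait is geometric with mean 14/5.
E = 14/5 = 2.8000.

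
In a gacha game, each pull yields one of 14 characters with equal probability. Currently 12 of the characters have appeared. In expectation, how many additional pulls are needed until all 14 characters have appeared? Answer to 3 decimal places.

From k distinct to k+1 distinct takes on average 14/(14-k) pulls.
Sum over k = 12,...,13: E = 14/2 + 14/1 = 21.0000.

21.000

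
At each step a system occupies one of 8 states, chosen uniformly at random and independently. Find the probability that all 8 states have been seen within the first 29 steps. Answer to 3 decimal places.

0.840

Let A_i be the event that state i is missing after 29 steps. By inclusion–exclusion on the A_i,
P(all seen) = Σ_{j=0}^{8} (-1)^j C(8,j)((8-j)/8)^29
= 1.0000 - 0.1665 + 0.0067 - 0.0001 + 0.0000 - 0.0000 + 0.0000 - 0.0000 + 0.0000
= 0.8401.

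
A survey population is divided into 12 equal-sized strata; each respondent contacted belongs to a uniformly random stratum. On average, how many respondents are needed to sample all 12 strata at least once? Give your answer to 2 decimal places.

The wait to go from k to k+1 distinct strata is geometric with mean 12/(12-k).
E[T] = 12/12 + 12/11 + 12/10 + ... + 12/2 + 12/1 = 12·H_{12}.
H_{12} = 3.103, so E[T] = 37.239.

37.24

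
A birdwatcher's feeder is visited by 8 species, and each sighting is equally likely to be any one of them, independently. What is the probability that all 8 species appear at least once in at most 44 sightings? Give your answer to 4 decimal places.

Let A_i be the event that species i is missing after 44 sightings. By inclusion–exclusion on the A_i,
P(all seen) = Σ_{j=0}^{8} (-1)^j C(8,j)((8-j)/8)^44
= 1.00000 - 0.02246 + 0.00009 - 0.00000 + 0.00000 - 0.00000 + 0.00000 - 0.00000 + 0.00000
= 0.97763.

0.9776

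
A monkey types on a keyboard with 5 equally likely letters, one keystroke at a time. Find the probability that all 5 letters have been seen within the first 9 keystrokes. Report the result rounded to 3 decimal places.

0.427

Let A_i be the event that letter i is missing after 9 keystrokes. By inclusion–exclusion on the A_i,
P(all seen) = Σ_{j=0}^{5} (-1)^j C(5,j)((5-j)/5)^9
= 1.0000 - 0.6711 + 0.1008 - 0.0026 + 0.0000 - 0.0000
= 0.4271.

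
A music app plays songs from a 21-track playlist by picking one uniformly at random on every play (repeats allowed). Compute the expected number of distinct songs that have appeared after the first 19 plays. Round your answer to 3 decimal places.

For each song, P(seen in 19 plays) = 1 - (20/21)^19 = 0.6043.
By linearity of expectation, E[distinct seen] = 21·(1 - (20/21)^19) = 12.6896.

12.690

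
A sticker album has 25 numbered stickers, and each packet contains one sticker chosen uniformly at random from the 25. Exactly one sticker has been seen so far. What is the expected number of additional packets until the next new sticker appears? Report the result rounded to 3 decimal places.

1.042

Each packet yields a new sticker with probability (25-1)/25 = 24/25, so the wait is geometric with mean 25/24.
E = 25/24 = 1.0417.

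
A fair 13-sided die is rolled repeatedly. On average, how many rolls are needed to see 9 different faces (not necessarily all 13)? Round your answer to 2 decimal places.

14.26

Going from k to k+1 distinct takes a geometric number of rolls with mean 13/(13-k).
Sum over k = 0,...,8: E = 13/13 + 13/12 + 13/11 + ... + 13/6 + 13/5 = 14.258.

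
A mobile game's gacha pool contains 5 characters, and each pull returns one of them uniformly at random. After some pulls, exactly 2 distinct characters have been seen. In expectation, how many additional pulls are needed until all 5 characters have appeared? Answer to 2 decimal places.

9.17

With k distinct characters already seen, the next new one takes an expected 5/(5-k) pulls.
Sum over k = 2,...,4: E = 5/3 + 5/2 + 5/1 = 9.167.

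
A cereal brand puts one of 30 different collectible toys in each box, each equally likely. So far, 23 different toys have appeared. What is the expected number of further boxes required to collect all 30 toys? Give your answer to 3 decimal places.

With k distinct toys already seen, the next new one takes an expected 30/(30-k) boxes.
Sum over k = 23,...,29: E = 30/7 + 30/6 + 30/5 + ... + 30/2 + 30/1 = 77.7857.

77.786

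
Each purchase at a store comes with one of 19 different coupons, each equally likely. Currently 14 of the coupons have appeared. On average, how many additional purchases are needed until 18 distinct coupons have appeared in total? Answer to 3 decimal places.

The wait to go from k to k+1 distinct coupons is geometric with mean 19/(19-k).
Sum over k = 14,...,17: E = 19/5 + 19/4 + 19/3 + 19/2 = 24.3833.

24.383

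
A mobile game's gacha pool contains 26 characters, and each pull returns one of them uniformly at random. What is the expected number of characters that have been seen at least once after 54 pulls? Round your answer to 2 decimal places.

For each character, P(seen in 54 pulls) = 1 - (25/26)^54 = 0.880.
By linearity of expectation, E[distinct seen] = 26·(1 - (25/26)^54) = 22.873.

22.87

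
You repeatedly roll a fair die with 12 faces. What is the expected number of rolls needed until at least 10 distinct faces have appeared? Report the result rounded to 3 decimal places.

19.239

Going from k to k+1 distinct takes a geometric number of rolls with mean 12/(12-k).
Sum over k = 0,...,9: E = 12/12 + 12/11 + 12/10 + ... + 12/4 + 12/3 = 19.2385.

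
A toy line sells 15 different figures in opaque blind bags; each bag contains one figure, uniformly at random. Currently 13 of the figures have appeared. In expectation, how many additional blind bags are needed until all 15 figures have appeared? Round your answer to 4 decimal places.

22.5000

The wait to go from k to k+1 distinct figures is geometric with mean 15/(15-k).
Sum over k = 13,...,14: E = 15/2 + 15/1 = 22.50000.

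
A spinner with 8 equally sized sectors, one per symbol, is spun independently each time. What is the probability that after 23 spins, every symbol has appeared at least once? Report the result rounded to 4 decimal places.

0.6654

Let A_i be the event that symbol i is missing after 23 spins. By inclusion–exclusion on the A_i,
P(all seen) = Σ_{j=0}^{8} (-1)^j C(8,j)((8-j)/8)^23
= 1.00000 - 0.37092 + 0.03746 - 0.00113 + 0.00001 - 0.00000 + 0.00000 - 0.00000 + 0.00000
= 0.66542.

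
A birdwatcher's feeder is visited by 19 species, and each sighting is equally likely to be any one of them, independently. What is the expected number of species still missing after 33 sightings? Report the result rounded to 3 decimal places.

3.191

For each species, P(unseen after 33) = (18/19)^33 = 0.1679.
By linearity of expectation, E[unseen] = 19·(18/19)^33 = 3.1906.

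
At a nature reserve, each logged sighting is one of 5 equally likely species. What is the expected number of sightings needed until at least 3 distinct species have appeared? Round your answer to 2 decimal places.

3.92

With k distinct species already seen, the next new one arrives after an expected 5/(5-k) sightings.
Sum over k = 0,...,2: E = 5/5 + 5/4 + 5/3 = 3.917.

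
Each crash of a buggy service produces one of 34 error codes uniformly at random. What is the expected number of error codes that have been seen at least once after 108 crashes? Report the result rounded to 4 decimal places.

32.6471

For each error code, P(seen in 108 crashes) = 1 - (33/34)^108 = 0.96021.
By linearity of expectation, E[distinct seen] = 34·(1 - (33/34)^108) = 32.64711.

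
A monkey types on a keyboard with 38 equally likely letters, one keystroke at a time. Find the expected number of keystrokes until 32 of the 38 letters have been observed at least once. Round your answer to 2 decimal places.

67.56

With k distinct letters already seen, the next new one arrives after an expected 38/(38-k) keystrokes.
Sum over k = 0,...,31: E = 38/38 + 38/37 + 38/36 + ... + 38/8 + 38/7 = 67.560.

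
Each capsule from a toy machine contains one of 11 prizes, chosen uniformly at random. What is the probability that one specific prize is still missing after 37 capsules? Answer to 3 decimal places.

0.029

Each capsule misses the fixed prize with probability (11-1)/11 = 10/11, independently.
P(still missing after 37) = (10/11)^37 = 0.0294.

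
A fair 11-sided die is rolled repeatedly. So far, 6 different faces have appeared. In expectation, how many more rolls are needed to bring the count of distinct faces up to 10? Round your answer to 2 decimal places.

With k distinct faces already seen, the next new one takes an expected 11/(11-k) rolls.
Sum over k = 6,...,9: E = 11/5 + 11/4 + 11/3 + 11/2 = 14.117.

14.12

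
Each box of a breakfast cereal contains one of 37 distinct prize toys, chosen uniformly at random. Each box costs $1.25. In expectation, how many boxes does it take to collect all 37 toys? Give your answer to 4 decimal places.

The wait to go from k to k+1 distinct toys is geometric with mean 37/(37-k).
E[T] = 37/37 + 37/36 + 37/35 + ... + 37/2 + 37/1 = 37·H_{37}.
H_{37} = 4.20159, so E[T] = 155.45869.

155.4587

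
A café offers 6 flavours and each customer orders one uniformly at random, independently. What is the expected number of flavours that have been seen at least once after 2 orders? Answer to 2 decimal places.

For each flavour, P(seen in 2 orders) = 1 - (5/6)^2 = 0.306.
By linearity of expectation, E[distinct seen] = 6·(1 - (5/6)^2) = 1.833.

1.83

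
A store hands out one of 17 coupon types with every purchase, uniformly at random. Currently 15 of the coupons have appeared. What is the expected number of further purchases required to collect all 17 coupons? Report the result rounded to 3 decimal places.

With k distinct coupons already seen, the next new one takes an expected 17/(17-k) purchases.
Sum over k = 15,...,16: E = 17/2 + 17/1 = 25.5000.

25.500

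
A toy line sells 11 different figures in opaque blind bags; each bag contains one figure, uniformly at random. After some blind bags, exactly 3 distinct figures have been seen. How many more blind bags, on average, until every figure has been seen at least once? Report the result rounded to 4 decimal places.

29.8964

The wait to go from k to k+1 distinct figures is geometric with mean 11/(11-k).
Sum over k = 3,...,10: E = 11/8 + 11/7 + 11/6 + ... + 11/2 + 11/1 = 29.89643.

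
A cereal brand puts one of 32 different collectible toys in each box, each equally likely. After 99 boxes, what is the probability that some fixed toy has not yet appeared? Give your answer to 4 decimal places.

0.0431

On each box the fixed toy fails to appear with probability 31/32.
P(still missing after 99) = (31/32)^99 = 0.04315.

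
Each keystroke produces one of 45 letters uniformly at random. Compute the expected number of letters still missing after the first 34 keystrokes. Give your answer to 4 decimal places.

20.9594

For each letter, P(unseen after 34) = (44/45)^34 = 0.46576.
By linearity of expectation, E[unseen] = 45·(44/45)^34 = 20.95936.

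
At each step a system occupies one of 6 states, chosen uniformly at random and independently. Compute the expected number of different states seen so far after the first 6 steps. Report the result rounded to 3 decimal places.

For each state, P(seen in 6 steps) = 1 - (5/6)^6 = 0.6651.
By linearity of expectation, E[distinct seen] = 6·(1 - (5/6)^6) = 3.9906.

3.991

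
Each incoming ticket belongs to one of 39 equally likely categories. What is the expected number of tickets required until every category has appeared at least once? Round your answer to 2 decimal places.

After k distinct categories have appeared, the next ticket gives a new one with probability (39-k)/39, so the expected wait for the (k+1)-th is 39/(39-k).
E[T] = 39/39 + 39/38 + 39/37 + ... + 39/2 + 39/1 = 39·H_{39}.
H_{39} = 4.254, so E[T] = 165.888.

165.89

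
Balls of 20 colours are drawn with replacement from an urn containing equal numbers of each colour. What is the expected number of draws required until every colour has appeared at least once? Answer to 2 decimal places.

71.95

The wait to go from k to k+1 distinct colours is geometric with mean 20/(20-k).
E[T] = 20/20 + 20/19 + 20/18 + ... + 20/2 + 20/1 = 20·H_{20}.
H_{20} = 3.598, so E[T] = 71.955.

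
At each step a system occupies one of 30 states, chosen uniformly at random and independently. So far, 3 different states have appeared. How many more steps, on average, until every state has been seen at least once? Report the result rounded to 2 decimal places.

116.74

With k distinct states already seen, the next new one takes an expected 30/(30-k) steps.
Sum over k = 3,...,29: E = 30/27 + 30/26 + 30/25 + ... + 30/2 + 30/1 = 116.744.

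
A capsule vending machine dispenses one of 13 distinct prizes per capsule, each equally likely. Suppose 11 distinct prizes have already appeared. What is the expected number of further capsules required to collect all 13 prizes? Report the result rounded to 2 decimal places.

19.50

From k distinct to k+1 distinct takes on average 13/(13-k) capsules.
Sum over k = 11,...,12: E = 13/2 + 13/1 = 19.500.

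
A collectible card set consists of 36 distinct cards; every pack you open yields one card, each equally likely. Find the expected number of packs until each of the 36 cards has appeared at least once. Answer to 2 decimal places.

150.28

The wait to go from k to k+1 distinct cards is geometric with mean 36/(36-k).
E[T] = 36/36 + 36/35 + 36/34 + ... + 36/2 + 36/1 = 36·H_{36}.
H_{36} = 4.175, so E[T] = 150.284.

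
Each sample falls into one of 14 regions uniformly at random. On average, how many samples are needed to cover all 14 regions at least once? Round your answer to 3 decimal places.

45.522

The wait to go from k to k+1 distinct regions is geometric with mean 14/(14-k).
E[T] = 14/14 + 14/13 + 14/12 + ... + 14/2 + 14/1 = 14·H_{14}.
H_{14} = 3.2516, so E[T] = 45.5219.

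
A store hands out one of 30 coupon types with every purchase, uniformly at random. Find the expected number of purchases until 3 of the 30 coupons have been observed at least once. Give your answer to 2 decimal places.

With k distinct coupons already seen, the next new one arrives after an expected 30/(30-k) purchases.
Sum over k = 0,...,2: E = 30/30 + 30/29 + 30/28 = 3.106.

3.11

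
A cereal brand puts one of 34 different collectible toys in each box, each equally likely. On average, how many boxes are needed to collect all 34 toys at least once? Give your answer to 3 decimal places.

140.019

After k distinct toys have appeared, the next box gives a new one with probability (34-k)/34, so the expected wait for the (k+1)-th is 34/(34-k).
E[T] = 34/34 + 34/33 + 34/32 + ... + 34/2 + 34/1 = 34·H_{34}.
H_{34} = 4.1182, so E[T] = 140.0191.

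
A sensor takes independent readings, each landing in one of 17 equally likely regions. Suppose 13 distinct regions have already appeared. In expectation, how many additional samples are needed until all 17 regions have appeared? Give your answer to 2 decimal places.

The wait to go from k to k+1 distinct regions is geometric with mean 17/(17-k).
Sum over k = 13,...,16: E = 17/4 + 17/3 + 17/2 + 17/1 = 35.417.

35.42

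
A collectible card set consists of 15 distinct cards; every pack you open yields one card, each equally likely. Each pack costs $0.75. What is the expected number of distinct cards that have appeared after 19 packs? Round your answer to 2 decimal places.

10.96

For each card, P(seen in 19 packs) = 1 - (14/15)^19 = 0.730.
By linearity of expectation, E[distinct seen] = 15·(1 - (14/15)^19) = 10.956.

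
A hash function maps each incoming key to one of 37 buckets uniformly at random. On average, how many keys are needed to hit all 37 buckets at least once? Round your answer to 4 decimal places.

155.4587

After k distinct buckets have appeared, the next key gives a new one with probability (37-k)/37, so the expected wait for the (k+1)-th is 37/(37-k).
E[T] = 37/37 + 37/36 + 37/35 + ... + 37/2 + 37/1 = 37·H_{37}.
H_{37} = 4.20159, so E[T] = 155.45869.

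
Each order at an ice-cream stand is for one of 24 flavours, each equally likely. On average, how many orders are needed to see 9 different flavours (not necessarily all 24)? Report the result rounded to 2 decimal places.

With k distinct flavours already seen, the next new one arrives after an expected 24/(24-k) orders.
Sum over k = 0,...,8: E = 24/24 + 24/23 + 24/22 + ... + 24/17 + 24/16 = 10.986.

10.99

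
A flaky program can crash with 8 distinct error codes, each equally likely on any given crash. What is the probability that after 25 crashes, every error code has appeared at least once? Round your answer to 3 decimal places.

Let A_i be the event that error code i is missing after 25 crashes. By inclusion–exclusion on the A_i,
P(all seen) = Σ_{j=0}^{8} (-1)^j C(8,j)((8-j)/8)^25
= 1.0000 - 0.2840 + 0.0211 - 0.0004 + 0.0000 - 0.0000 + 0.0000 - 0.0000 + 0.0000
= 0.7366.

0.737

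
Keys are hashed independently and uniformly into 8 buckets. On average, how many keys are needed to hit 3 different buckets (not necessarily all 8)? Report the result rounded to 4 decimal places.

Going from k to k+1 distinct takes a geometric number of keys with mean 8/(8-k).
Sum over k = 0,...,2: E = 8/8 + 8/7 + 8/6 = 3.47619.

3.4762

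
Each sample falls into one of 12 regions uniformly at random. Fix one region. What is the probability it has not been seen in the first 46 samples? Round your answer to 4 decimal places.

0.0183

On each sample the fixed region fails to appear with probability 11/12.
P(still missing after 46) = (11/12)^46 = 0.01827.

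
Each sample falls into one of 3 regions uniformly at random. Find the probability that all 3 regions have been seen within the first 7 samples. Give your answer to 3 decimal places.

By inclusion–exclusion over which regions are missing,
P(all seen) = Σ_{j=0}^{3} (-1)^j C(3,j)((3-j)/3)^7
= 1.0000 - 0.1756 + 0.0014 - 0.0000
= 0.8258.

0.826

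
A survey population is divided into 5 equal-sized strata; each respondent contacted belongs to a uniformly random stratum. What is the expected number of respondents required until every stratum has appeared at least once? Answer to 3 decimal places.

The wait to go from k to k+1 distinct strata is geometric with mean 5/(5-k).
E[T] = 5/5 + 5/4 + 5/3 + 5/2 + 5/1 = 5·H_{5}.
H_{5} = 2.2833, so E[T] = 11.4167.

11.417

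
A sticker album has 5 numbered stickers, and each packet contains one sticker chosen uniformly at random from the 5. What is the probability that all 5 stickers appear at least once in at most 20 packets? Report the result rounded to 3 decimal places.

By inclusion–exclusion over which stickers are missing,
P(all seen) = Σ_{j=0}^{5} (-1)^j C(5,j)((5-j)/5)^20
= 1.0000 - 0.0576 + 0.0004 - 0.0000 + 0.0000 - 0.0000
= 0.9427.

0.943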